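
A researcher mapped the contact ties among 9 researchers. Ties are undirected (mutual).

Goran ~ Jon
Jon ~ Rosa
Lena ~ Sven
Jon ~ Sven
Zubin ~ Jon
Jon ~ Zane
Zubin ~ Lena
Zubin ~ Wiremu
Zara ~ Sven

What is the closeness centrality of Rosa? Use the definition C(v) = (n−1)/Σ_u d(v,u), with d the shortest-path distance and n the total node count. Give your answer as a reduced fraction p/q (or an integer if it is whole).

4/9

Distances from Rosa: Goran:2, Jon:1, Lena:3, Sven:2, Wiremu:3, Zane:2, Zara:3, Zubin:2. Sum = 18.
n = 9, so closeness = 8/18 = 4/9.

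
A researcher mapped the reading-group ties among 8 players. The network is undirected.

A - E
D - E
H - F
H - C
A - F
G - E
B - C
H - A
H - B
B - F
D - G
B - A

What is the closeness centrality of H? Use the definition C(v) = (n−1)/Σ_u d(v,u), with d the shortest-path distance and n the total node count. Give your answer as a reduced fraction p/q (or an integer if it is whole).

7/12

Distances from H: A:1, B:1, C:1, D:3, E:2, F:1, G:3. Sum = 12.
n = 8, so closeness = 7/12.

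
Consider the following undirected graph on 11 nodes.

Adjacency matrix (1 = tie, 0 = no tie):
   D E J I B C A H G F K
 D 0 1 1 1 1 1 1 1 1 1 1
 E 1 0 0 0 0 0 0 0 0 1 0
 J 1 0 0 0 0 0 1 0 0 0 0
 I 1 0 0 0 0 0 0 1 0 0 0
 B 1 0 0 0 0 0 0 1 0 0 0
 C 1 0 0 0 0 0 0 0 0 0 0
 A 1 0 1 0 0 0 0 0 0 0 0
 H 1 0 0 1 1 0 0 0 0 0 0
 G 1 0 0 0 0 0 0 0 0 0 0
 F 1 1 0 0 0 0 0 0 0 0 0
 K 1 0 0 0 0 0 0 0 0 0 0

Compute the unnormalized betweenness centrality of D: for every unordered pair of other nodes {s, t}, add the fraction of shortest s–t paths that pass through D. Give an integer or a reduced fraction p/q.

Pairs whose geodesics pass through D — E–J: 1; E–I: 1; E–B: 1; E–C: 1; E–A: 1; E–H: 1; E–G: 1; E–K: 1; J–I: 1; J–B: 1; J–C: 1; J–H: 1; J–G: 1; J–F: 1 … (+27 more pairs).
All other pairs contribute 0.
Summing the contributions gives betweenness(D) = 81/2.

81/2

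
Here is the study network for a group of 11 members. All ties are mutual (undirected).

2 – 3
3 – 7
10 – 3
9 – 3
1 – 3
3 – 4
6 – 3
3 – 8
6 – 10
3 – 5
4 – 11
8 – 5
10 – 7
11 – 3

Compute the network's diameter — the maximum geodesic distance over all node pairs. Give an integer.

Eccentricity of each node (its greatest distance to any other): 1:2, 2:2, 3:1, 4:2, 5:2, 6:2, 7:2, 8:2, 9:2, 10:2, 11:2.
The maximum eccentricity is 2, realized for instance by the pair 5–6 via 5 – 3 – 6. So the diameter is 2.

2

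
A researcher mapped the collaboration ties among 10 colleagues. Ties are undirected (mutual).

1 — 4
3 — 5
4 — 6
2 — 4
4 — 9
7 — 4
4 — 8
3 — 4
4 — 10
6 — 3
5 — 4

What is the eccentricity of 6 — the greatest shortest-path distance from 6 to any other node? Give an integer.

2

Distances from 6: 1:2, 2:2, 3:1, 4:1, 5:2, 7:2, 8:2, 9:2, 10:2.
The largest is 2 (to 2, 10, 5, 7, 8, 9, and 1), so the eccentricity of 6 is 2.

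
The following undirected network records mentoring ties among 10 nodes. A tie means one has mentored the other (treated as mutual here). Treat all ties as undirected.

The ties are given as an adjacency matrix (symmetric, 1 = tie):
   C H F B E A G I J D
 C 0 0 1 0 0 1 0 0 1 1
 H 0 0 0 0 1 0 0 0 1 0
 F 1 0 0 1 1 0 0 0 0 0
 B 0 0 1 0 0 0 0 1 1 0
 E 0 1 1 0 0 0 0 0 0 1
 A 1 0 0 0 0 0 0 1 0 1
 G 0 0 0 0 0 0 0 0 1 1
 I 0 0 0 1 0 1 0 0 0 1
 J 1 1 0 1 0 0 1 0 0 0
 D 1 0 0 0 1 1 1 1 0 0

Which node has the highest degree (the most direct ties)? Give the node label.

D

Degrees — A:3, B:3, C:4, D:5, E:3, F:3, G:2, H:2, I:3, J:4.
The maximum is 5, attained only by D.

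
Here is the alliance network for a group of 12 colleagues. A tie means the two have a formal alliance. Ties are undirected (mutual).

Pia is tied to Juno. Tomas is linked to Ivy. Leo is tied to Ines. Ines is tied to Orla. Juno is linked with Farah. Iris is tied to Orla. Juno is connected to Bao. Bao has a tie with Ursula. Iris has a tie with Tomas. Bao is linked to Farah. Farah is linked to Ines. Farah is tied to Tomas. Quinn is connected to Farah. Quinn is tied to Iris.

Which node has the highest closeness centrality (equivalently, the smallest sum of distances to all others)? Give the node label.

Farness (sum of distances to all others) for each node — Bao:23, Farah:17, Ines:22, Iris:26, Ivy:32, Juno:23, Leo:32, Orla:27, Pia:33, Quinn:24, Tomas:22, Ursula:33.
The smallest farness is 17, for Farah, so Farah has the highest closeness.

Farah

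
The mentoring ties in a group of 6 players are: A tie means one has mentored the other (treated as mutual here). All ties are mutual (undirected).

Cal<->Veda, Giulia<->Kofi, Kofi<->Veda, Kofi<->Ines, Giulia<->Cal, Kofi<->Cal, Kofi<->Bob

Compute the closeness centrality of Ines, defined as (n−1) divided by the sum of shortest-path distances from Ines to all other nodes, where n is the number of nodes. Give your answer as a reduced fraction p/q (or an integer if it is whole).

5/9

Distances from Ines: Bob:2, Cal:2, Giulia:2, Kofi:1, Veda:2. Sum = 9.
n = 6, so closeness = 5/9.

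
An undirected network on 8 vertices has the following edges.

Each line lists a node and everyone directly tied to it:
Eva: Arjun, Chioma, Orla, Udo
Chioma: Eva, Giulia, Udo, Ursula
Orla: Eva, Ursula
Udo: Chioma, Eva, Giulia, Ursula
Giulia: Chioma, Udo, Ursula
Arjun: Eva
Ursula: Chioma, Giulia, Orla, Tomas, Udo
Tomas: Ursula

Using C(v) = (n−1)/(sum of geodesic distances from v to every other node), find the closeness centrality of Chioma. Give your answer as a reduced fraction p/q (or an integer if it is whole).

7/10

Distances from Chioma: Arjun:2, Eva:1, Giulia:1, Orla:2, Tomas:2, Udo:1, Ursula:1. Sum = 10.
n = 8, so closeness = 7/10.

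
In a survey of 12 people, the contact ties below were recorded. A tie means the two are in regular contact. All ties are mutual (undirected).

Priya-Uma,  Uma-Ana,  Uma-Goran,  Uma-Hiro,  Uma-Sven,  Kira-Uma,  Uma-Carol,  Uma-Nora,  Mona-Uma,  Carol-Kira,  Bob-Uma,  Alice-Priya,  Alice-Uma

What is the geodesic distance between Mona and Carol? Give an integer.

2

One shortest route is Mona – Uma – Carol, which uses 2 edges, and Mona and Carol are not directly tied, so nothing shorter exists. So d(Mona,Carol) = 2.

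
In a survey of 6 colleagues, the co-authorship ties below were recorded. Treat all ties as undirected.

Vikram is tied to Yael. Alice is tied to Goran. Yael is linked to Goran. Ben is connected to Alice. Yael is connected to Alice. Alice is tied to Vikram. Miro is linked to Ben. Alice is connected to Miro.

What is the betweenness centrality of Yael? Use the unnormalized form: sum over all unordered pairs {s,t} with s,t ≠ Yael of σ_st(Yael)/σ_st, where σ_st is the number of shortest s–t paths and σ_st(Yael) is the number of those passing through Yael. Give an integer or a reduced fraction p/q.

1/2

Pairs whose geodesics pass through Yael — Goran–Vikram: 1/2.
All other pairs contribute 0.
Summing the contributions gives betweenness(Yael) = 1/2.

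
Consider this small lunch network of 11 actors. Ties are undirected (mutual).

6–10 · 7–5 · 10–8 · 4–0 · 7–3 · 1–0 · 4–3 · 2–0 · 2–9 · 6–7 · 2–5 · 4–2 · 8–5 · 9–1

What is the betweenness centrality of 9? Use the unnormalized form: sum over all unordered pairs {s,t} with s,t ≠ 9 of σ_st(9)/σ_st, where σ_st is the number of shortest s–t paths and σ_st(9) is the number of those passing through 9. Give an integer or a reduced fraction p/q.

8/3

Pairs whose geodesics pass through 9 — 8–1: 1/2; 5–1: 1/2; 2–1: 1/2; 1–7: 1/3; 1–6: 1/3; 1–10: 1/2.
All other pairs contribute 0.
Summing the contributions gives betweenness(9) = 8/3.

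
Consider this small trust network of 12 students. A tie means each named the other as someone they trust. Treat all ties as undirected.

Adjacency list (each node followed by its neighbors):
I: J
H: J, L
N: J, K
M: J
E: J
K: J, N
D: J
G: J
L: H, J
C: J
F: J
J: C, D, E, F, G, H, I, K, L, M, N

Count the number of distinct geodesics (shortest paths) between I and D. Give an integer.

1

The shortest distance is 2, and the only length-2 path is I–J–D. So there is exactly 1 shortest path.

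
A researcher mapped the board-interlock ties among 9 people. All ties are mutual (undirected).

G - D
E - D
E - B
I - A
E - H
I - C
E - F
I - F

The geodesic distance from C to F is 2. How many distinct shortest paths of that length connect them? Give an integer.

1

The shortest distance is 2, and the only length-2 path is C–I–F. So there is exactly 1 shortest path.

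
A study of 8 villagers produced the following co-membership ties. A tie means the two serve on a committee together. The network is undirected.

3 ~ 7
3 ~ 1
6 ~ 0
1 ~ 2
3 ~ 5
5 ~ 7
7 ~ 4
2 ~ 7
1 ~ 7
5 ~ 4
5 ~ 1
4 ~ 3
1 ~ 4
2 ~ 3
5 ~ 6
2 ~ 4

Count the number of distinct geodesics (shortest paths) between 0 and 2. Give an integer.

4

The shortest distance is 4. The length-4 paths are: 0–6–5–7–2; 0–6–5–1–2; 0–6–5–4–2; 0–6–5–3–2.
That gives 4 distinct shortest paths.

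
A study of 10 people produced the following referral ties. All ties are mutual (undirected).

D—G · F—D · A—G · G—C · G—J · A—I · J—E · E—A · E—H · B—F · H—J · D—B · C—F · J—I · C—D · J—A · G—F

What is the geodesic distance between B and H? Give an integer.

4

One shortest route is B – F – G – J – H, which uses 4 edges, and at distance 3 from B we only reach {A, J}, which does not include H. So d(B,H) = 4.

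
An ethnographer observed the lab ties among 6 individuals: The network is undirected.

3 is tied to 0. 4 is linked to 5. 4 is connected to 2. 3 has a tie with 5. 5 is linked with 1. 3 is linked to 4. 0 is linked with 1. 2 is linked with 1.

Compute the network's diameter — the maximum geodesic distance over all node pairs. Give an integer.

2

Eccentricity of each node (its greatest distance to any other): 0:2, 1:2, 2:2, 3:2, 4:2, 5:2.
The maximum eccentricity is 2, realized for instance by the pair 2–5 via 2 – 4 – 5. So the diameter is 2.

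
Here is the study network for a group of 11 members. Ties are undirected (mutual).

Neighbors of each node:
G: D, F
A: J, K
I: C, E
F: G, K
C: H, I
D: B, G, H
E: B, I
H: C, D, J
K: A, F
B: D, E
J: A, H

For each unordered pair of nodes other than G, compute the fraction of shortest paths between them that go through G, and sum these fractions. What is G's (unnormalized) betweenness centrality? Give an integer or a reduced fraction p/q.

9

Pairs whose geodesics pass through G — K–D: 1; K–B: 1; K–E: 1; F–D: 1; F–B: 1; F–E: 1; F–I: 2/2; F–C: 1; F–H: 1.
All other pairs contribute 0.
Summing the contributions gives betweenness(G) = 9.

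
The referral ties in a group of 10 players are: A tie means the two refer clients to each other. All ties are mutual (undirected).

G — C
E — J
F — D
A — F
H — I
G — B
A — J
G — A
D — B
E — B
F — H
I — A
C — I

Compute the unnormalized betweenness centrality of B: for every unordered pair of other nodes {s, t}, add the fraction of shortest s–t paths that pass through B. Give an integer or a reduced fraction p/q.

19/3

Pairs whose geodesics pass through B — H–E: 1/3; F–E: 1/2; D–E: 1; D–J: 1/2; D–G: 1; D–C: 1; E–G: 1; E–C: 1.
All other pairs contribute 0.
Summing the contributions gives betweenness(B) = 19/3.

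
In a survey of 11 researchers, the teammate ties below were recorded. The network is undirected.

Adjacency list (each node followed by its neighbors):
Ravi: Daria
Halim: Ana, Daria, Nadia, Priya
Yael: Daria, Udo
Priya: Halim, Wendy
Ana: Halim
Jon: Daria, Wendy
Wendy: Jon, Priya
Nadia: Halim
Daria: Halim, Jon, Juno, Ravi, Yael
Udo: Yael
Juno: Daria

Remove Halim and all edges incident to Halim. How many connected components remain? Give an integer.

Without Halim, the remaining ties split the others into: {Daria, Jon, Juno, Priya, Ravi, Udo, Wendy, Yael}; {Nadia}; {Ana}.
That's 3 separate components.

3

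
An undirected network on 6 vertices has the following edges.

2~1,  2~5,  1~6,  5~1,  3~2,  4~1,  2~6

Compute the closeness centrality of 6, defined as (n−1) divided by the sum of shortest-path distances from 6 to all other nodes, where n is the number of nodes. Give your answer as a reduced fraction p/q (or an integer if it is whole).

Distances from 6: 1:1, 2:1, 3:2, 4:2, 5:2. Sum = 8.
n = 6, so closeness = 5/8.

5/8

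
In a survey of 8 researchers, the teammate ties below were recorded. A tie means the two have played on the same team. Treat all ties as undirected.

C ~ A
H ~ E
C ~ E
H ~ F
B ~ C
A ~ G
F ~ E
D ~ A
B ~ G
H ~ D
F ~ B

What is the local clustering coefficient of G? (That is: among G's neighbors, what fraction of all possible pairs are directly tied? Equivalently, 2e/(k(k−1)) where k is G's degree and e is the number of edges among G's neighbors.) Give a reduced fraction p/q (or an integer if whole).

G's neighbors: A and B (k = 2).
Possible neighbor pairs: C(2,2) = 1. Edges among them: none → e = 0.
Clustering(G) = 0/1.

0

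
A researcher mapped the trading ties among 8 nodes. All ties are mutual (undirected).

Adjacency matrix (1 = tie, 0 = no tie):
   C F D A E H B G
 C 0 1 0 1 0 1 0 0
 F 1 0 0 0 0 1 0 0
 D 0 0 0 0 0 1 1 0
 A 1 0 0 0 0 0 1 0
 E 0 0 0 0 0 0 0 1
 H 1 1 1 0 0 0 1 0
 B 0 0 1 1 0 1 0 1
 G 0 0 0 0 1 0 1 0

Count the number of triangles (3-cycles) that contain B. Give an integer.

1

B's neighbors: A, D, G, and H.
Neighbor pairs that are themselves tied: B–D–H. Each forms one triangle with B, for 1 in total.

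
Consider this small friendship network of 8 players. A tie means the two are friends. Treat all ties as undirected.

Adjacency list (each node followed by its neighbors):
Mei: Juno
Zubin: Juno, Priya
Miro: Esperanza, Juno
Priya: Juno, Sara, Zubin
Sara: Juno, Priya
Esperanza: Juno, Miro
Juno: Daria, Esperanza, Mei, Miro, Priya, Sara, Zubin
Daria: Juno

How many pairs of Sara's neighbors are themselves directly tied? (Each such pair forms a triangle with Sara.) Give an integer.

1

Sara's neighbors: Juno and Priya.
Neighbor pairs that are themselves tied: Sara–Juno–Priya. Each forms one triangle with Sara, for 1 in total.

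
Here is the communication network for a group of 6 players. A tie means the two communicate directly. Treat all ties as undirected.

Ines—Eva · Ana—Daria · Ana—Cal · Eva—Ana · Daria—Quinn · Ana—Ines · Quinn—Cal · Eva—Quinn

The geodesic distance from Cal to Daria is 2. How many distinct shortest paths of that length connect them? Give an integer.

2

The shortest distance is 2. The length-2 paths are: Cal–Quinn–Daria; Cal–Ana–Daria.
That gives 2 distinct shortest paths.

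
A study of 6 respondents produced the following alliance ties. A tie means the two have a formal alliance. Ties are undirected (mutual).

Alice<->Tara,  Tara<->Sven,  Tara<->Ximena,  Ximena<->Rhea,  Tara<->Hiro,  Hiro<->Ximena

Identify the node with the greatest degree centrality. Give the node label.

Degrees — Alice:1, Hiro:2, Rhea:1, Sven:1, Tara:4, Ximena:3.
The maximum is 4, attained only by Tara.

Tara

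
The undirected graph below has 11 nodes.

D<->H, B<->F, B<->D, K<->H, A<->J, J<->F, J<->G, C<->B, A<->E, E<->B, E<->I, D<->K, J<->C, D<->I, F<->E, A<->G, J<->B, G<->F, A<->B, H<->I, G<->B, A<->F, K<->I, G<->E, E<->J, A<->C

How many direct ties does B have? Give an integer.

B is directly tied to A, C, D, E, F, G, and J. That is 7 neighbors, so the degree of B is 7.

7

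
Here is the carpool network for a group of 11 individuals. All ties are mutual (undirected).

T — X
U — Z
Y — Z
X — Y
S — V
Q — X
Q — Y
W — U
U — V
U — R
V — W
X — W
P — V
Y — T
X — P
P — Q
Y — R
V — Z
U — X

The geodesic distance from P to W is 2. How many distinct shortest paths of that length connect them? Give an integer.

2

The shortest distance is 2. The length-2 paths are: P–V–W; P–X–W.
That gives 2 distinct shortest paths.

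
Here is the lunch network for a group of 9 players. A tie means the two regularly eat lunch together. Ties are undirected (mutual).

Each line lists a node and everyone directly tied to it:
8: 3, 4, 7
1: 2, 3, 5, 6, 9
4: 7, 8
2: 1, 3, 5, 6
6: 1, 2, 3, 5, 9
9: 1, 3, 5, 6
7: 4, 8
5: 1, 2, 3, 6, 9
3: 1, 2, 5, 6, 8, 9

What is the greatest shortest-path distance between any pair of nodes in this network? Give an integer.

Eccentricity of each node (its greatest distance to any other): 1:3, 2:3, 3:2, 4:3, 5:3, 6:3, 7:3, 8:2, 9:3.
The maximum eccentricity is 3, realized for instance by the pair 9–4 via 9 – 3 – 8 – 4. So the diameter is 3.

3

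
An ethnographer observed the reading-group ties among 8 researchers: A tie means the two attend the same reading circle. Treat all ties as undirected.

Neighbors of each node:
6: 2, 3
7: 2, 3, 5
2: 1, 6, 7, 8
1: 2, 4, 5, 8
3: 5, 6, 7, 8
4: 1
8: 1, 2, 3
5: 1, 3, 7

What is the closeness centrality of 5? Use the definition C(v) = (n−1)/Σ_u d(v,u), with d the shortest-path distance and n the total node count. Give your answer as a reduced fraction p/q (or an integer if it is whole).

7/11

Distances from 5: 1:1, 2:2, 3:1, 4:2, 6:2, 7:1, 8:2. Sum = 11.
n = 8, so closeness = 7/11.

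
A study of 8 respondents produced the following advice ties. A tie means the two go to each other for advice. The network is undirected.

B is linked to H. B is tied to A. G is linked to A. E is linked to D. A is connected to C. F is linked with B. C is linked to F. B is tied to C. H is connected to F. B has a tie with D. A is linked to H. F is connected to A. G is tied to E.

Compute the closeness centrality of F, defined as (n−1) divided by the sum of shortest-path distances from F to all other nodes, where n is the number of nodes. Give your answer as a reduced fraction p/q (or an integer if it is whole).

7/11

Distances from F: A:1, B:1, C:1, D:2, E:3, G:2, H:1. Sum = 11.
n = 8, so closeness = 7/11.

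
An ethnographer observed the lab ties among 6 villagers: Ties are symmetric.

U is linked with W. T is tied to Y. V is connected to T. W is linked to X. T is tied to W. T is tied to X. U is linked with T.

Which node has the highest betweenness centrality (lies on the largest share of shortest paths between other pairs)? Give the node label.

T

Unnormalized betweenness of each node: T:15/2, U:0, V:0, W:1/2, X:0, Y:0.
T has the largest value, 15/2, making it the main broker — the node through which the most shortest paths run.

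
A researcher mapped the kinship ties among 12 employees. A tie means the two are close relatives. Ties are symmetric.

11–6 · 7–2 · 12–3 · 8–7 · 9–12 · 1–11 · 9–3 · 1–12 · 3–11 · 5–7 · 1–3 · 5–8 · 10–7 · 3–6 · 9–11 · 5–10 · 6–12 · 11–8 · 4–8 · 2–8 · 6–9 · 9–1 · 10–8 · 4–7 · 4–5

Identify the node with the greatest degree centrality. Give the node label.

8

Degrees — 1:4, 2:2, 3:5, 4:3, 5:4, 6:4, 7:5, 8:6, 9:5, 10:3, 11:5, 12:4.
The maximum is 6, attained only by 8.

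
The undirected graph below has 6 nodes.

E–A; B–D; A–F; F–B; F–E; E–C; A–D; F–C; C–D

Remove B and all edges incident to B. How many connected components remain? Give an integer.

B's neighbors (D and F) remain reachable from one another through other ties, so the rest of the network stays in one piece.

1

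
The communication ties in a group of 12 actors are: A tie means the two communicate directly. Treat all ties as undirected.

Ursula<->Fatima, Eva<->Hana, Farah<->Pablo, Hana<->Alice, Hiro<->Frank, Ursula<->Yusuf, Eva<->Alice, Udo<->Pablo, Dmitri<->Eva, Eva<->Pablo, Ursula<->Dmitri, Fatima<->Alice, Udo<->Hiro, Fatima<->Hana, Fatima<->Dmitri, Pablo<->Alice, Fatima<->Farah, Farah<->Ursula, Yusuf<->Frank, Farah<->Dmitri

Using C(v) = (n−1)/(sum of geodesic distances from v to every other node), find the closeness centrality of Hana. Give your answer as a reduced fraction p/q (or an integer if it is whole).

Distances from Hana: Alice:1, Dmitri:2, Eva:1, Farah:2, Fatima:1, Frank:4, Hiro:4, Pablo:2, Udo:3, Ursula:2, Yusuf:3. Sum = 25.
n = 12, so closeness = 11/25.

11/25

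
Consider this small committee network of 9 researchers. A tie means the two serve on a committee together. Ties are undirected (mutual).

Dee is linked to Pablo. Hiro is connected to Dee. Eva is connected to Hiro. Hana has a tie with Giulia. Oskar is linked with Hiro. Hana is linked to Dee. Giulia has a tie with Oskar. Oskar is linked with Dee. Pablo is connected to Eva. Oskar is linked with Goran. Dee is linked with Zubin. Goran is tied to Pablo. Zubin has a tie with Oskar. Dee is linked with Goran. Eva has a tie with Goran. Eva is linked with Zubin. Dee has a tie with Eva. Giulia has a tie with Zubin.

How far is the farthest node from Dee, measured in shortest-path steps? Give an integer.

2

Distances from Dee: Eva:1, Giulia:2, Goran:1, Hana:1, Hiro:1, Oskar:1, Pablo:1, Zubin:1.
The largest is 2 (to Giulia), so the eccentricity of Dee is 2.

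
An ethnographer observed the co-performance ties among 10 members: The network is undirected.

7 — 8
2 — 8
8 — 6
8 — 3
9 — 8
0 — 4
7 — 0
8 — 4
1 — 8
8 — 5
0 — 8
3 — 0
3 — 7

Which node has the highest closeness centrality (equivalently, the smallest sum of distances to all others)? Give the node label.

8

Farness (sum of distances to all others) for each node — 0:14, 1:17, 2:17, 3:15, 4:16, 5:17, 6:17, 7:15, 8:9, 9:17.
The smallest farness is 9, for 8, so 8 has the highest closeness.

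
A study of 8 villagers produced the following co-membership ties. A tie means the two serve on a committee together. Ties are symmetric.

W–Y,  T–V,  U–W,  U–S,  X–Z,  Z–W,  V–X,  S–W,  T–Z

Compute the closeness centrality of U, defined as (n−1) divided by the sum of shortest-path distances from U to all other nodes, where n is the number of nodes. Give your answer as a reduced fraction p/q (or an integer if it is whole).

Distances from U: S:1, T:3, V:4, W:1, X:3, Y:2, Z:2. Sum = 16.
n = 8, so closeness = 7/16.

7/16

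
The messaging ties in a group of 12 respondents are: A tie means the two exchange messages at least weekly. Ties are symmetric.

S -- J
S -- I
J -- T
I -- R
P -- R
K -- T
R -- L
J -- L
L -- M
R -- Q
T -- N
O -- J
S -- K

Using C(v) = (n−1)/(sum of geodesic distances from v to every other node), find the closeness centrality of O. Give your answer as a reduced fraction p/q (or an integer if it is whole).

11/30

Distances from O: I:3, J:1, K:3, L:2, M:3, N:3, P:4, Q:4, R:3, S:2, T:2. Sum = 30.
n = 12, so closeness = 11/30.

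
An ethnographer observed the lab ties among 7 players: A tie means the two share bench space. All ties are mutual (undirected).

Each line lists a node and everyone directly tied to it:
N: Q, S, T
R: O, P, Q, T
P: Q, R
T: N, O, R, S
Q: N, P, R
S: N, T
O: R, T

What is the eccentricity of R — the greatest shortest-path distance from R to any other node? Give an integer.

2

Distances from R: N:2, O:1, P:1, Q:1, S:2, T:1.
The largest is 2 (to N and S), so the eccentricity of R is 2.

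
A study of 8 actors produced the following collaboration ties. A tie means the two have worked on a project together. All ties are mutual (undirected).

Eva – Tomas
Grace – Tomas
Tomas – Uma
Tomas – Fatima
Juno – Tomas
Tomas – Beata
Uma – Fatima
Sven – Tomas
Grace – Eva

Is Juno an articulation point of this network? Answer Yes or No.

No

Even without Juno, every remaining node can still reach every other (the residual graph is connected), so Juno is not a cut vertex.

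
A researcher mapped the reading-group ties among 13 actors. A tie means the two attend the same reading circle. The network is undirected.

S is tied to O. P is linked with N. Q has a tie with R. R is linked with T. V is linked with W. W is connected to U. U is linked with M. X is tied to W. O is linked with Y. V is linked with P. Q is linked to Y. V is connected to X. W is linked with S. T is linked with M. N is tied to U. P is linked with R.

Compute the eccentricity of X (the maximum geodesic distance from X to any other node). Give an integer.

4

Distances from X: M:3, N:3, O:3, P:2, Q:4, R:3, S:2, T:4, U:2, V:1, W:1, Y:4.
The largest is 4 (to Q, T, and Y), so the eccentricity of X is 4.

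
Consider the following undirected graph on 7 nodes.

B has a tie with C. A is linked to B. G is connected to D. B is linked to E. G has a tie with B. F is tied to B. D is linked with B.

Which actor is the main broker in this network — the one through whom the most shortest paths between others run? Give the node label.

Unnormalized betweenness of each node: A:0, B:14, C:0, D:0, E:0, F:0, G:0.
B has the largest value, 14, making it the main broker — the node through which the most shortest paths run.

B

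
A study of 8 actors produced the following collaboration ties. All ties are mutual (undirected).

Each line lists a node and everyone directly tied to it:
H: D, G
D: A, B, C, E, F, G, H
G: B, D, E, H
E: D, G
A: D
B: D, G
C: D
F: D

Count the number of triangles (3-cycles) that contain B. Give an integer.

B's neighbors: D and G.
Neighbor pairs that are themselves tied: B–D–G. Each forms one triangle with B, for 1 in total.

1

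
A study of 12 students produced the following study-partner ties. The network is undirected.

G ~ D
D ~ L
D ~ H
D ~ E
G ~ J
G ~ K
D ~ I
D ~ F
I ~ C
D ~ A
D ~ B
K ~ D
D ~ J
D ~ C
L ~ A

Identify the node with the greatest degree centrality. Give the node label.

Degrees — A:2, B:1, C:2, D:11, E:1, F:1, G:3, H:1, I:2, J:2, K:2, L:2.
The maximum is 11, attained only by D.

D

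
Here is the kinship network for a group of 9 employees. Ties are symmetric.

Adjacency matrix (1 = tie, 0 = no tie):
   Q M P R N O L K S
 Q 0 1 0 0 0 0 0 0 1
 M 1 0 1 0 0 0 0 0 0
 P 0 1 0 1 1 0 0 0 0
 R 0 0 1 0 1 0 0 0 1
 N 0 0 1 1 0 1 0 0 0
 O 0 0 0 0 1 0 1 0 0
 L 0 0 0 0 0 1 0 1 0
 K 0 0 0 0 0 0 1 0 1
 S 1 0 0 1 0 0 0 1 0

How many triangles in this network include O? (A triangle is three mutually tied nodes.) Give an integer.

O's neighbors are L and N, but none of them are tied to each other, so no triangle contains O.

0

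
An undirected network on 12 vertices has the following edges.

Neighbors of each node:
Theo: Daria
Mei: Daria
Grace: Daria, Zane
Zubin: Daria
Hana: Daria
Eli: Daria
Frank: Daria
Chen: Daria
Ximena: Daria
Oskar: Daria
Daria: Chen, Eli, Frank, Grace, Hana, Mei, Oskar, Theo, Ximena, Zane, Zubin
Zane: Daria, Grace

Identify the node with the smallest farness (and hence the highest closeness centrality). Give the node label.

Daria

Farness (sum of distances to all others) for each node — Chen:21, Daria:11, Eli:21, Frank:21, Grace:20, Hana:21, Mei:21, Oskar:21, Theo:21, Ximena:21, Zane:20, Zubin:21.
The smallest farness is 11, for Daria, so Daria has the highest closeness.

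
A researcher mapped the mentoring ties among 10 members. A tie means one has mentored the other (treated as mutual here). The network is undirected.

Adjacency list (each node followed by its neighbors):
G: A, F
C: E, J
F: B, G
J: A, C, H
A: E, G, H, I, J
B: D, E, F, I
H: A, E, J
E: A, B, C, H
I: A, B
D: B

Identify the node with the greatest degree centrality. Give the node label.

A

Degrees — A:5, B:4, C:2, D:1, E:4, F:2, G:2, H:3, I:2, J:3.
The maximum is 5, attained only by A.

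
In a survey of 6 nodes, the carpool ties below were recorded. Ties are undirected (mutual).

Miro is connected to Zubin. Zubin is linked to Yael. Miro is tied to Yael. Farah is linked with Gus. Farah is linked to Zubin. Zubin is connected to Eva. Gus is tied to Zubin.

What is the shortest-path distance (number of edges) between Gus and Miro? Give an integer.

2

One shortest route is Gus – Zubin – Miro, which uses 2 edges, and Gus and Miro are not directly tied, so nothing shorter exists. So d(Gus,Miro) = 2.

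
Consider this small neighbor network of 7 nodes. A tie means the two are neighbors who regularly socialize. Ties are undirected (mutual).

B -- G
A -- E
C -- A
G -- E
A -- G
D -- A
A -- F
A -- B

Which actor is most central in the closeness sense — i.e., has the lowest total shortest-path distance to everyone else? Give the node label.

A

Farness (sum of distances to all others) for each node — A:6, B:10, C:11, D:11, E:10, F:11, G:9.
The smallest farness is 6, for A, so A has the highest closeness.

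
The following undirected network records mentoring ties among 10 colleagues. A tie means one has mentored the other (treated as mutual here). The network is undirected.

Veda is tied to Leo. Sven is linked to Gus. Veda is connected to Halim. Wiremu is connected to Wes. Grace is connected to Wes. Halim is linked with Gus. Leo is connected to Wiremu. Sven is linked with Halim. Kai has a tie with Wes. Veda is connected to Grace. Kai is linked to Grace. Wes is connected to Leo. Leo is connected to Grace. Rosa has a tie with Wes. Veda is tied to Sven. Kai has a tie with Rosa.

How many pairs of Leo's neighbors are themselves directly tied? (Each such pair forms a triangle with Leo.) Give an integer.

3

Leo's neighbors: Grace, Veda, Wes, and Wiremu.
Neighbor pairs that are themselves tied: Leo–Grace–Veda; Leo–Grace–Wes; Leo–Wes–Wiremu. Each forms one triangle with Leo, for 3 in total.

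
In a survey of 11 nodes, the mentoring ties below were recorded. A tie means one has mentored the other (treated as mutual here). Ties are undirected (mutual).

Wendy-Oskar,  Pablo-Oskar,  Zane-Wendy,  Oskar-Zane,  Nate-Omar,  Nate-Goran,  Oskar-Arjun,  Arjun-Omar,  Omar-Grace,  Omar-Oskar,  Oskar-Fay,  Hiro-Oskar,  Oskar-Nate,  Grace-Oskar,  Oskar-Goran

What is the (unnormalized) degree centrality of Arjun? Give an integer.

2

Arjun is directly tied to Omar and Oskar. That is 2 neighbors, so the degree of Arjun is 2.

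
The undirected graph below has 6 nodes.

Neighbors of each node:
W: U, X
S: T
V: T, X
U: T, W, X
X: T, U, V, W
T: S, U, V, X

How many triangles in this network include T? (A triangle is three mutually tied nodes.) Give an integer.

2

T's neighbors: S, U, V, and X.
Neighbor pairs that are themselves tied: T–U–X; T–V–X. Each forms one triangle with T, for 2 in total.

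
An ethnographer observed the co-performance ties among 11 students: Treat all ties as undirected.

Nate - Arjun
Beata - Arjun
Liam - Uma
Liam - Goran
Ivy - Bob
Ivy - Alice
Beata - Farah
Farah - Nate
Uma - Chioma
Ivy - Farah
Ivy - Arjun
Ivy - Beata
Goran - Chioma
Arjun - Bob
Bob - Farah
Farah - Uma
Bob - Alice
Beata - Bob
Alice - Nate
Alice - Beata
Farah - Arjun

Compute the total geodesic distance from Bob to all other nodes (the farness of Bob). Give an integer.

Distances from Bob: Alice:1, Arjun:1, Beata:1, Chioma:3, Farah:1, Goran:4, Ivy:1, Liam:3, Nate:2, Uma:2.
Sum = 1 + 1 + 1 + 3 + 1 + 4 + 1 + 3 + 2 + 2 = 19.

19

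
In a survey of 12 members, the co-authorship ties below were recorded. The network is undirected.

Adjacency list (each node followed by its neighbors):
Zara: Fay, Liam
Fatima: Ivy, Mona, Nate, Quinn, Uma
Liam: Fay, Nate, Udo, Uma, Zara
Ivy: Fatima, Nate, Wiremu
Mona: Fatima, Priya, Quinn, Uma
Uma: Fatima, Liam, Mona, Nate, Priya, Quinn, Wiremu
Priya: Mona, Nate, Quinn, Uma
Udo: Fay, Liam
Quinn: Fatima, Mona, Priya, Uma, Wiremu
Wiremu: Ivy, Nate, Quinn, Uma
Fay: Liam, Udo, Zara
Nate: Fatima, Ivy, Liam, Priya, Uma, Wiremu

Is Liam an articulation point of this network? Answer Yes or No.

Yes

Removing Liam leaves {Fay, Udo, and Zara} with no path to {Fatima, Ivy, Mona, Nate, Priya, Quinn, Uma, and Wiremu}, so the network splits into 2 components. Liam is a cut vertex.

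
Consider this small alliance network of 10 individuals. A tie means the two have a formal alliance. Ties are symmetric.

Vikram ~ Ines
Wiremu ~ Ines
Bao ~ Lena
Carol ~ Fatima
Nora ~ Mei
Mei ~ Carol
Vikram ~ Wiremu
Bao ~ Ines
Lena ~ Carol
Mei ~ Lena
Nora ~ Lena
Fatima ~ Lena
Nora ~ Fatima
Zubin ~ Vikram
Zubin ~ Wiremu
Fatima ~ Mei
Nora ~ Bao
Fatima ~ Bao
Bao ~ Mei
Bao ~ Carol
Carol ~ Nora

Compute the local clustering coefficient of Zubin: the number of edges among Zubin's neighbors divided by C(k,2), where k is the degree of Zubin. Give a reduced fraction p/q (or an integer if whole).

1

Zubin's neighbors: Vikram and Wiremu (k = 2).
Possible neighbor pairs: C(2,2) = 1. Edges among them: Vikram–Wiremu → e = 1.
Clustering(Zubin) = 1/1.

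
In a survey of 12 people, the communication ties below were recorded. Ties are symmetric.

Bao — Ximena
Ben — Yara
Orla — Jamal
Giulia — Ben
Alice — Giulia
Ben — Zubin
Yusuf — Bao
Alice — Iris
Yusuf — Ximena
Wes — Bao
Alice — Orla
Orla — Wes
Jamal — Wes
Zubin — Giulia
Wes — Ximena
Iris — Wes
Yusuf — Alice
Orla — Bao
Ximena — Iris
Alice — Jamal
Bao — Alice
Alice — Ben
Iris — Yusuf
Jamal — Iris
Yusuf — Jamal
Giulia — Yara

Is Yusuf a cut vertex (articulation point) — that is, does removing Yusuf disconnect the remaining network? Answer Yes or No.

Even without Yusuf, every remaining node can still reach every other (the residual graph is connected), so Yusuf is not a cut vertex.

No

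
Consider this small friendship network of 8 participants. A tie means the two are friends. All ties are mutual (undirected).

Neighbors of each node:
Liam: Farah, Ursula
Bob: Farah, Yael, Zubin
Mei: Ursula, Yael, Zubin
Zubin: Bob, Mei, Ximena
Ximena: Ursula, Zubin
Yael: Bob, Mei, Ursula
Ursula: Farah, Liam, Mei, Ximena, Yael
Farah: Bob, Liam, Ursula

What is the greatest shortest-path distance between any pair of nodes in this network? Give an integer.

3

Eccentricity of each node (its greatest distance to any other): Bob:2, Farah:2, Liam:3, Mei:2, Ursula:2, Ximena:2, Yael:2, Zubin:3.
The maximum eccentricity is 3, realized for instance by the pair Liam–Zubin via Liam – Ursula – Ximena – Zubin. So the diameter is 3.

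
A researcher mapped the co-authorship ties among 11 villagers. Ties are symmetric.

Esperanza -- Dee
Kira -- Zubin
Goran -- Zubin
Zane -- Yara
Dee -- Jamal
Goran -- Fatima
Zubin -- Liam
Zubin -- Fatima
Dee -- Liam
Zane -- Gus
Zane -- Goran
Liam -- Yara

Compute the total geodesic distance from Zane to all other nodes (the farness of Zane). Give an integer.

Distances from Zane: Dee:3, Esperanza:4, Fatima:2, Goran:1, Gus:1, Jamal:4, Kira:3, Liam:2, Yara:1, Zubin:2.
Sum = 3 + 4 + 2 + 1 + 1 + 4 + 3 + 2 + 1 + 2 = 23.

23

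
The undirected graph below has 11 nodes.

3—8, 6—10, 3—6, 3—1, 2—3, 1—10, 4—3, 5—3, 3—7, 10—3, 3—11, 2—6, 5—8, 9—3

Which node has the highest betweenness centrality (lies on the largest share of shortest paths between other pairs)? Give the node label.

Unnormalized betweenness of each node: 1:0, 2:0, 3:40, 4:0, 5:0, 6:1/2, 7:0, 8:0, 9:0, 10:1/2, 11:0.
3 has the largest value, 40, making it the main broker — the node through which the most shortest paths run.

3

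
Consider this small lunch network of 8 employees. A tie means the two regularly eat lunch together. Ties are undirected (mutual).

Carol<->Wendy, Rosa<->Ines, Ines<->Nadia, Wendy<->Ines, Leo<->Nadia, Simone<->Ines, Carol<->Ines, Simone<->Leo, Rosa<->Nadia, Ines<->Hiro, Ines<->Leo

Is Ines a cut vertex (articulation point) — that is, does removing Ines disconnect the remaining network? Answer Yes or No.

Yes

Removing Ines leaves {Leo, Nadia, Rosa, and Simone} with no path to {Carol and Wendy}, so the network splits into 3 components. Ines is a cut vertex.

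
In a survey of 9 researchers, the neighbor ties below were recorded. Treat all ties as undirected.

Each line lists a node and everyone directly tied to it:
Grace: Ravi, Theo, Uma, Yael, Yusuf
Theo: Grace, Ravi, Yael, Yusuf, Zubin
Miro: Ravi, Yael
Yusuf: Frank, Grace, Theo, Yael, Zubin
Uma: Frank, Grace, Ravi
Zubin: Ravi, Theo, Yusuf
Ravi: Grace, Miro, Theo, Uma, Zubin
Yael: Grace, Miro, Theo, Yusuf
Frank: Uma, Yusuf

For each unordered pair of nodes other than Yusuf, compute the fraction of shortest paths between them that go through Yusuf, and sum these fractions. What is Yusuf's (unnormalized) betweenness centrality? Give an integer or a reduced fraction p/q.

29/6

Pairs whose geodesics pass through Yusuf — Zubin–Frank: 1; Zubin–Yael: 1/2; Zubin–Grace: 1/3; Frank–Miro: 1/2; Frank–Yael: 1; Frank–Theo: 1; Frank–Grace: 1/2.
All other pairs contribute 0.
Summing the contributions gives betweenness(Yusuf) = 29/6.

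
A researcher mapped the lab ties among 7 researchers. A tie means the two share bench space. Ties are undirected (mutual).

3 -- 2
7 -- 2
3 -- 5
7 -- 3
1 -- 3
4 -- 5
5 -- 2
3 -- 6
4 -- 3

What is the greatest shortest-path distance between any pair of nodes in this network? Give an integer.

2

Eccentricity of each node (its greatest distance to any other): 1:2, 2:2, 3:1, 4:2, 5:2, 6:2, 7:2.
The maximum eccentricity is 2, realized for instance by the pair 1–4 via 1 – 3 – 4. So the diameter is 2.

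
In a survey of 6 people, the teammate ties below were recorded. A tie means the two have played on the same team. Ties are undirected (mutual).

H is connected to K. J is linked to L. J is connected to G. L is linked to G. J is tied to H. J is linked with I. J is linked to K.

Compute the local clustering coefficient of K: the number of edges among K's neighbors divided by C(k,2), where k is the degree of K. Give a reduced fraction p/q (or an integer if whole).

K's neighbors: H and J (k = 2).
Possible neighbor pairs: C(2,2) = 1. Edges among them: H–J → e = 1.
Clustering(K) = 1/1.

1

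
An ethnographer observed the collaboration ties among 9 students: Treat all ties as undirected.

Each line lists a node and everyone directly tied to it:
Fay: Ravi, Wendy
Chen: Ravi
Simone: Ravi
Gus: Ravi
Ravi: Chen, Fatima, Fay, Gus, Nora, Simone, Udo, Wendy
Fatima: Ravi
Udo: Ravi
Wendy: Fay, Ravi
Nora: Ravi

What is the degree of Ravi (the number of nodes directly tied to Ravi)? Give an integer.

8

Ravi is directly tied to Chen, Fatima, Fay, Gus, Nora, Simone, Udo, and Wendy. That is 8 neighbors, so the degree of Ravi is 8.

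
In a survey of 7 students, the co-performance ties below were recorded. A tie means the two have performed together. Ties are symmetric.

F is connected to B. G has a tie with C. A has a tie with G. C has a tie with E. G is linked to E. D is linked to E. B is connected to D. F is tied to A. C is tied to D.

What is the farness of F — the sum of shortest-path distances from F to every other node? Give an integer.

12

Distances from F: A:1, B:1, C:3, D:2, E:3, G:2.
Sum = 1 + 1 + 3 + 2 + 3 + 2 = 12.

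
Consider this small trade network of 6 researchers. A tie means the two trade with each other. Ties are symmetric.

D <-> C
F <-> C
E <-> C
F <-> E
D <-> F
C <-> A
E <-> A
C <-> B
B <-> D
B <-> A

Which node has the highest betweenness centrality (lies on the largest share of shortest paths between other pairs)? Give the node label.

C

Unnormalized betweenness of each node: A:1/2, B:1/2, C:5/2, D:1/2, E:1/2, F:1/2.
C has the largest value, 5/2, making it the main broker — the node through which the most shortest paths run.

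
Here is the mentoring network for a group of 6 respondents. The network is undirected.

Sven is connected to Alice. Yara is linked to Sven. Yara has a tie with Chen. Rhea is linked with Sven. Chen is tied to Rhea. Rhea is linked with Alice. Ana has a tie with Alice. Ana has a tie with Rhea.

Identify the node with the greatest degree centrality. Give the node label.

Degrees — Alice:3, Ana:2, Chen:2, Rhea:4, Sven:3, Yara:2.
The maximum is 4, attained only by Rhea.

Rhea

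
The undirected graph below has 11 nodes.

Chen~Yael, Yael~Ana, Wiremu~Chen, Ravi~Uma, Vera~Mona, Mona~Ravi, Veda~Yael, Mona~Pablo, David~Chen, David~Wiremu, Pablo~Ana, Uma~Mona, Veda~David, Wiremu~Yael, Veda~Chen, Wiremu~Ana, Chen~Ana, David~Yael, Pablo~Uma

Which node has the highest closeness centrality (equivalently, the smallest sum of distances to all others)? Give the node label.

Farness (sum of distances to all others) for each node — Ana:18, Chen:21, David:27, Mona:23, Pablo:19, Ravi:31, Uma:24, Veda:28, Vera:32, Wiremu:22, Yael:21.
The smallest farness is 18, for Ana, so Ana has the highest closeness.

Ana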